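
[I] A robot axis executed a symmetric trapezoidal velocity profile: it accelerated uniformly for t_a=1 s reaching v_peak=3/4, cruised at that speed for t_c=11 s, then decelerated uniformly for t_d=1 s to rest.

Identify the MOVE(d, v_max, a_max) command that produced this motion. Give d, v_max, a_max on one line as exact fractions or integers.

d=9 v_max=3/4 a_max=3/4

a_max = (3/4)/1 = 3/4
d_a = ½·3/4·1 = 3/8; d_c = 3/4·11 = 33/4
d = 2·3/8 + 33/4 = 9
t_c = 11 > 0 ⇒ limit active, v_max = 3/4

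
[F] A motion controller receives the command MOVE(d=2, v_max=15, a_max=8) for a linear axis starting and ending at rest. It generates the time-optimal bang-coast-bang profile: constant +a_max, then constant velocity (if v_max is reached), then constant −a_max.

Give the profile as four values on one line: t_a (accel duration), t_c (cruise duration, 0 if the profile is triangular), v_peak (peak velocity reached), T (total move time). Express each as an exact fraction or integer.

v_max²/a_max = 15²/8 = 225/8
2 < 225/8 → triangular
v_peak = √(2·8) = √16 = 4
t_a = 4/8 = 1/2; t_c = 0
T = 2·1/2 = 1

t_a=1/2 t_c=0 v_peak=4 T=1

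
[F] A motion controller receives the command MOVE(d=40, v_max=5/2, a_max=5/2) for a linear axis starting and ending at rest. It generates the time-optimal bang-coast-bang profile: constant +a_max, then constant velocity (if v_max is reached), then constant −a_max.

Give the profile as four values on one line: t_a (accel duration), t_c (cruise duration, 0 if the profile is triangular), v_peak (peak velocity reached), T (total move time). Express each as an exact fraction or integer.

t_a=1 t_c=15 v_peak=5/2 T=17

(v_max)²/a_max = (5/2)²/(5/2) = 5/2
40 ≥ 5/2 → trapezoidal
t_a = (5/2)/(5/2) = 1; v_peak = 5/2
d_cruise = 40 − 5/2 = 75/2; t_c = (75/2)/(5/2) = 15
T = 2·1 + 15 = 17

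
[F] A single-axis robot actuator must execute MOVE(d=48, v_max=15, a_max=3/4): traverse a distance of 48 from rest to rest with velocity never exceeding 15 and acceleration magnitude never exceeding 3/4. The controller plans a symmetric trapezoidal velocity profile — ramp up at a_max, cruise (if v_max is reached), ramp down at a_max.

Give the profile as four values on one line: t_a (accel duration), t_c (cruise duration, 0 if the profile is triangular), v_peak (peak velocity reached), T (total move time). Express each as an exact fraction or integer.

t_a=8 t_c=0 v_peak=6 T=16

(v_max)²/a_max = 15²/(3/4) = 300
48 < 300 so t_c = 0
v_peak = √(48·3/4) = √36 = 6
t_a = 6/(3/4) = 8; t_c = 0
T = 2·8 = 16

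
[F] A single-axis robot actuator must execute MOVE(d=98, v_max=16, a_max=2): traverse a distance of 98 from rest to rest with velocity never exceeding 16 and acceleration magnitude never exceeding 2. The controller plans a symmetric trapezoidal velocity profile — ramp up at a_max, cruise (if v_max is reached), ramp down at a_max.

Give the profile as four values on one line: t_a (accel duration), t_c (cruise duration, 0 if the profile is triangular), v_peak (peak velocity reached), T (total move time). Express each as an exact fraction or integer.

t_a=7 t_c=0 v_peak=14 T=14

v_max²/a_max = 16²/2 = 128
98 < 128 so t_c = 0
v_peak = √(98·2) = √196 = 14
t_a = 14/2 = 7; t_c = 0
T = 2·7 = 14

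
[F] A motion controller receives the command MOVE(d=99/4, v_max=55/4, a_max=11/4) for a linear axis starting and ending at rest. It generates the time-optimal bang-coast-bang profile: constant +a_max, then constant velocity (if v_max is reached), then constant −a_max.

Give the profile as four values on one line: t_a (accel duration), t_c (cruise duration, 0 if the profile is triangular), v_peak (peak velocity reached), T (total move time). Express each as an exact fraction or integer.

t_a=3 t_c=0 v_peak=33/4 T=6

vₘ²/aₘ = (55/4)²/(11/4) = 275/4
99/4 < 275/4 → triangular
v_peak = √(99/4·11/4) = √(1089/16) = 33/4
t_a = (33/4)/(11/4) = 3; t_c = 0
T = 2·3 = 6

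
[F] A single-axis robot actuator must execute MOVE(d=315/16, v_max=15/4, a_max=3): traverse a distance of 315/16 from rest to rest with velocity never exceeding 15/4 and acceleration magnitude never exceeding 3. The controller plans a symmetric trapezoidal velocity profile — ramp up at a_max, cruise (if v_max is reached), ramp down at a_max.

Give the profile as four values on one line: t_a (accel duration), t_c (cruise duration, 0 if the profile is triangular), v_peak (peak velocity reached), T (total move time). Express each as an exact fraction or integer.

(v_max)²/a_max = (15/4)²/3 = 75/16
315/16 ≥ 75/16 → trapezoidal
t_a = (15/4)/3 = 5/4; v_peak = 15/4
d_cruise = 315/16 − 75/16 = 15; t_c = 15/(15/4) = 4
T = 2·5/4 + 4 = 13/2

t_a=5/4 t_c=4 v_peak=15/4 T=13/2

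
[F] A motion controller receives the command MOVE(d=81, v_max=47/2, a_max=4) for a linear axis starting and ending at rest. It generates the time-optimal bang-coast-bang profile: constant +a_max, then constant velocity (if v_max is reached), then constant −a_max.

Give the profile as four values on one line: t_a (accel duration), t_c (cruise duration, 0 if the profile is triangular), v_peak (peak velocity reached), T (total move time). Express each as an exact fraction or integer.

v_max²/a_max = (47/2)²/4 = 2209/16
81 < 2209/16 → triangular
v_peak = √(81·4) = √324 = 18
t_a = 18/4 = 9/2; t_c = 0
T = 2·9/2 = 9

t_a=9/2 t_c=0 v_peak=18 T=9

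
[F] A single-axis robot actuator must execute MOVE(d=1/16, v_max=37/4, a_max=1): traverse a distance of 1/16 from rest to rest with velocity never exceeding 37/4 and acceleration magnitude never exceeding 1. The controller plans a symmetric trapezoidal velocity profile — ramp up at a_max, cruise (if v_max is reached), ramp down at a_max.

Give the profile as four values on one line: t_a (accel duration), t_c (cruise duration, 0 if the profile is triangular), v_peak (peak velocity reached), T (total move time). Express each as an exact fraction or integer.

v_max²/a_max = (37/4)²/1 = 1369/16
1/16 < 1369/16 ⇒ no cruise
v_peak = √(1/16·1) = √(1/16) = 1/4
t_a = (1/4)/1 = 1/4; t_c = 0
T = 2·1/4 = 1/2

t_a=1/4 t_c=0 v_peak=1/4 T=1/2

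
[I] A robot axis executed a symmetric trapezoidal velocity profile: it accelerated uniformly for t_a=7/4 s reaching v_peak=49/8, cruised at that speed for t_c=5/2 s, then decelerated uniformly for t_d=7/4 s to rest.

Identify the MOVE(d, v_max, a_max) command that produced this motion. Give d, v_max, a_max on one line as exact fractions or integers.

d=833/32 v_max=49/8 a_max=7/2

a_max = (49/8)/(7/4) = 7/2
d_a = ½·49/8·7/4 = 343/64; d_c = 49/8·5/2 = 245/16
d = 2·343/64 + 245/16 = 833/32
t_c = 5/2 > 0 ⇒ limit active, v_max = 49/8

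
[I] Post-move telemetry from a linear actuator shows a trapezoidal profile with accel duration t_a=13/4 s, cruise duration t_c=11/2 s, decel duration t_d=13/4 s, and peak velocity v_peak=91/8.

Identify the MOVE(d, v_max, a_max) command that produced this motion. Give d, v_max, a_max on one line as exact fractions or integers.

a_max = (91/8)/(13/4) = 7/2
d_a = ½·91/8·13/4 = 1183/64; d_c = 91/8·11/2 = 1001/16
d = 2·1183/64 + 1001/16 = 3185/32
t_c = 11/2 > 0 ⇒ limit active, v_max = 91/8

d=3185/32 v_max=91/8 a_max=7/2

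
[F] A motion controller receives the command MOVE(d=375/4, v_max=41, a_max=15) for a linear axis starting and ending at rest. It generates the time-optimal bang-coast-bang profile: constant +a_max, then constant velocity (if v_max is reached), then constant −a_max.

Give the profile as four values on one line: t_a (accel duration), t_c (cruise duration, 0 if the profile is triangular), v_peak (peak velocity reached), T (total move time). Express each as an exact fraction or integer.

v_max²/a_max = 41²/15 = 1681/15
375/4 < 1681/15 → triangular
v_peak = √(375/4·15) = √(5625/4) = 75/2
t_a = (75/2)/15 = 5/2; t_c = 0
T = 2·5/2 = 5

t_a=5/2 t_c=0 v_peak=75/2 T=5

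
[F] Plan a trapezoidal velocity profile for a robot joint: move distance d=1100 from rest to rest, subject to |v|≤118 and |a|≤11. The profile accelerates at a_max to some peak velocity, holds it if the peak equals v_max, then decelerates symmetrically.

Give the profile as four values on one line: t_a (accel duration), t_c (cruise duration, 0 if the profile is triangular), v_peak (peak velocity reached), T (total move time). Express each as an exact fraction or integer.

v_max²/a_max = 118²/11 = 13924/11
1100 < 13924/11 so t_c = 0
v_peak = √(1100·11) = √12100 = 110
t_a = 110/11 = 10; t_c = 0
T = 2·10 = 20

t_a=10 t_c=0 v_peak=110 T=20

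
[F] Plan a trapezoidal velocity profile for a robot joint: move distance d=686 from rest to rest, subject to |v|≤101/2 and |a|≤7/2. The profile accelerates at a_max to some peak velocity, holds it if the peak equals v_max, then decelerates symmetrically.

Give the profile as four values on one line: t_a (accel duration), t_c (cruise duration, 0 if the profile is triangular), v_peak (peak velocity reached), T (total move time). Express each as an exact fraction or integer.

t_a=14 t_c=0 v_peak=49 T=28

v_max²/a_max = (101/2)²/(7/2) = 10201/14
686 < 10201/14 → triangular
v_peak = √(686·7/2) = √2401 = 49
t_a = 49/(7/2) = 14; t_c = 0
T = 2·14 = 28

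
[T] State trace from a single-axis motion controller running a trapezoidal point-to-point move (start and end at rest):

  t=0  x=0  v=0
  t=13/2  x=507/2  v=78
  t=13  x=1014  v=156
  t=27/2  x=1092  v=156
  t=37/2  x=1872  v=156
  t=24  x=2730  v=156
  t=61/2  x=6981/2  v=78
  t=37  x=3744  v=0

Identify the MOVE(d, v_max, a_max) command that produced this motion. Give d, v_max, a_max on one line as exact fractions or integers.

final state: t=37, x=3744, v=0 → d = 3744
a_max = (78−0)/(13/2−0) = 12
max v = 156 over t∈[13,24] → v_max = 156
check: 156·(13+11) = 3744 ✓

d=3744 v_max=156 a_max=12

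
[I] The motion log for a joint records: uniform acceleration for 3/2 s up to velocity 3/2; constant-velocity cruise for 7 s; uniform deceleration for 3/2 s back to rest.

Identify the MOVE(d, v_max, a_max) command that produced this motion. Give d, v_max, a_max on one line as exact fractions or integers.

d=51/4 v_max=3/2 a_max=1

a_max = (3/2)/(3/2) = 1
d_a = ½·3/2·3/2 = 9/8; d_c = 3/2·7 = 21/2
d = 2·9/8 + 21/2 = 51/4
t_c = 7 > 0 so v_max = 3/2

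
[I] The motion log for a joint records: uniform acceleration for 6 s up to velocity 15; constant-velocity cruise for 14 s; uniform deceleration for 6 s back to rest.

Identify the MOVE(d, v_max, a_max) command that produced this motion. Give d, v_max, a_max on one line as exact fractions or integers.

a_max = 15/6 = 5/2
d_a = ½·15·6 = 45; d_c = 15·14 = 210
d = 2·45 + 210 = 300
t_c = 14 > 0 ⇒ limit active, v_max = 15

d=300 v_max=15 a_max=5/2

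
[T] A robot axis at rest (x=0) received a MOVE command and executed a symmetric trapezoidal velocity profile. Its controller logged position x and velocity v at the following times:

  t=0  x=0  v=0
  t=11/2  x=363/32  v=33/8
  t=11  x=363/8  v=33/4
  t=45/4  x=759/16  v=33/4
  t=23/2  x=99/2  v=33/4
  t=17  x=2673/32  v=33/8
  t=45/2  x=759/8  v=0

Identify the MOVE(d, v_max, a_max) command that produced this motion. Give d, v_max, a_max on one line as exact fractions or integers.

d=759/8 v_max=33/4 a_max=3/4

final state: t=45/2, x=759/8, v=0 → d = 759/8
a_max = (33/8−0)/(11/2−0) = 3/4
max v = 33/4 over t∈[11,23/2] → v_max = 33/4
check: 33/4·(11+1/2) = 759/8 ✓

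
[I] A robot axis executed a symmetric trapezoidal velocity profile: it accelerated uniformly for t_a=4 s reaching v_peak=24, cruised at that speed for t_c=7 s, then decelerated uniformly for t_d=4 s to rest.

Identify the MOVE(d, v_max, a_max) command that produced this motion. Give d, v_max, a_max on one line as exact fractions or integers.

a_max = 24/4 = 6
d_a = ½·24·4 = 48; d_c = 24·7 = 168
d = 2·48 + 168 = 264
t_c = 7 > 0 → v_max = v_peak = 24

d=264 v_max=24 a_max=6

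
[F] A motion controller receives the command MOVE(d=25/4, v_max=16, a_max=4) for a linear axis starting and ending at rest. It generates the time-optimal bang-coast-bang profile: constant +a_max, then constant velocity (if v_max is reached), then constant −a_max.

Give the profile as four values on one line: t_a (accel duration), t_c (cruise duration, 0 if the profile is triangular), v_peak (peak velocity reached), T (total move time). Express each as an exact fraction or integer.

t_a=5/4 t_c=0 v_peak=5 T=5/2

(v_max)²/a_max = 16²/4 = 64
25/4 < 64 ⇒ no cruise
v_peak = √(25/4·4) = √25 = 5
t_a = 5/4; t_c = 0
T = 2·5/4 = 5/2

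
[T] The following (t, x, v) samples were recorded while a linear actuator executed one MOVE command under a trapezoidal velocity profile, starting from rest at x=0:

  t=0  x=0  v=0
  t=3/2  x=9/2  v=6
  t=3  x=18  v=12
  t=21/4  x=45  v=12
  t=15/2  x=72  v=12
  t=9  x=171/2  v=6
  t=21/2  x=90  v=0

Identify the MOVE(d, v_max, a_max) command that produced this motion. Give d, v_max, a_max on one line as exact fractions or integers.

d=90 v_max=12 a_max=4

final state: t=21/2, x=90, v=0 → d = 90
a_max = (6−0)/(3/2−0) = 4
max v = 12 over t∈[3,15/2] → v_max = 12
check: 12·(3+9/2) = 90 ✓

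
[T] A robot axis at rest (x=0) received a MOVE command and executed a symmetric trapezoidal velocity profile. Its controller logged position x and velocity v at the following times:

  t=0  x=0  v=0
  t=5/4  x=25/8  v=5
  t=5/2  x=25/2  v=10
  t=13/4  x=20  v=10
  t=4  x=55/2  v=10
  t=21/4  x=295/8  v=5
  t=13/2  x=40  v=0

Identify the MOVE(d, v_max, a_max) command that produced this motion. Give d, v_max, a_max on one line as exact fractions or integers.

d=40 v_max=10 a_max=4

final state: t=13/2, x=40, v=0 → d = 40
a_max = (5−0)/(5/4−0) = 4
max v = 10 over t∈[5/2,4] → v_max = 10
check: 10·(5/2+3/2) = 40 ✓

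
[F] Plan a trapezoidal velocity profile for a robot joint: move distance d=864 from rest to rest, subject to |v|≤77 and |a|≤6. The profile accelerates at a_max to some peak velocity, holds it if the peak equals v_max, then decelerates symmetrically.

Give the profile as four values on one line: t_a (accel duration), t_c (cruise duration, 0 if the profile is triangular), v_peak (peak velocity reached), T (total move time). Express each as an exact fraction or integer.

t_a=12 t_c=0 v_peak=72 T=24

v_max²/a_max = 77²/6 = 5929/6
864 < 5929/6 ⇒ no cruise
v_peak = √(864·6) = √5184 = 72
t_a = 72/6 = 12; t_c = 0
T = 2·12 = 24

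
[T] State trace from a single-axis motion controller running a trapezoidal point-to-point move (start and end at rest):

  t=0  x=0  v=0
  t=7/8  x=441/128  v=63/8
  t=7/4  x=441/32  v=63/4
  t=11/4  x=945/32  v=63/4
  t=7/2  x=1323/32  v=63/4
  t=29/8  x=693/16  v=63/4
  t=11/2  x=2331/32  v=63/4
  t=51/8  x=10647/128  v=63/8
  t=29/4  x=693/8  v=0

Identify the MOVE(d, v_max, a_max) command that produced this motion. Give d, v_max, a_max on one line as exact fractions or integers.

final state: t=29/4, x=693/8, v=0 → d = 693/8
a_max = (63/8−0)/(7/8−0) = 9
max v = 63/4 over t∈[7/4,11/2] → v_max = 63/4
check: 63/4·(7/4+15/4) = 693/8 ✓

d=693/8 v_max=63/4 a_max=9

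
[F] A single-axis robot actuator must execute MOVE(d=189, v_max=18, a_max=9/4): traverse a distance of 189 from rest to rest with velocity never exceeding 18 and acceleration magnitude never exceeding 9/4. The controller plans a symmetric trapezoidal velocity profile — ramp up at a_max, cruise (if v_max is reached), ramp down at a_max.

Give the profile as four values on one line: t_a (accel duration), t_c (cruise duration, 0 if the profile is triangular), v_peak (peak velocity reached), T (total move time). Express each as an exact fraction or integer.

(v_max)²/a_max = 18²/(9/4) = 144
189 ≥ 144 so v_max reached
t_a = 18/(9/4) = 8; v_peak = 18
d_cruise = 189 − 144 = 45; t_c = 45/18 = 5/2
T = 2·8 + 5/2 = 37/2

t_a=8 t_c=5/2 v_peak=18 T=37/2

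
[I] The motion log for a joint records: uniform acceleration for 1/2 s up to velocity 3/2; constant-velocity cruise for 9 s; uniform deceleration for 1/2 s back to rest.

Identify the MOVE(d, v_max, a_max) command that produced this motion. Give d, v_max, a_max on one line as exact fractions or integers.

a_max = (3/2)/(1/2) = 3
d_a = ½·3/2·1/2 = 3/8; d_c = 3/2·9 = 27/2
d = 2·3/8 + 27/2 = 57/4
t_c = 9 > 0 so v_max = 3/2

d=57/4 v_max=3/2 a_max=3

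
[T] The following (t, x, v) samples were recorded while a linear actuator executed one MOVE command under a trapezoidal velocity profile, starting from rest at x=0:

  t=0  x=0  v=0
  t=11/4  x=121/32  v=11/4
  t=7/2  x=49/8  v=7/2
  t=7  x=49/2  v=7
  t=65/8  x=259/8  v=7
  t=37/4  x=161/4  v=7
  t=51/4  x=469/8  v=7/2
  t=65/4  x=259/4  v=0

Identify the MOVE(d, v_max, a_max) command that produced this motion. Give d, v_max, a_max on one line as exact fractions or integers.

d=259/4 v_max=7 a_max=1

final state: t=65/4, x=259/4, v=0 → d = 259/4
a_max = (11/4−0)/(11/4−0) = 1
max v = 7 over t∈[7,37/4] → v_max = 7
check: 7·(7+9/4) = 259/4 ✓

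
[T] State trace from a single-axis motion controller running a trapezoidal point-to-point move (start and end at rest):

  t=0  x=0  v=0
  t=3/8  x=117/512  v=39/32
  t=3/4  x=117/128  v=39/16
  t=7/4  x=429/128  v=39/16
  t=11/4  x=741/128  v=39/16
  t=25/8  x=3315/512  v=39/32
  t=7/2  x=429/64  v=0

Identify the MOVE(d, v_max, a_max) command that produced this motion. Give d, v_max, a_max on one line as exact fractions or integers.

final state: t=7/2, x=429/64, v=0 → d = 429/64
a_max = (39/32−0)/(3/8−0) = 13/4
max v = 39/16 over t∈[3/4,11/4] → v_max = 39/16
check: 39/16·(3/4+2) = 429/64 ✓

d=429/64 v_max=39/16 a_max=13/4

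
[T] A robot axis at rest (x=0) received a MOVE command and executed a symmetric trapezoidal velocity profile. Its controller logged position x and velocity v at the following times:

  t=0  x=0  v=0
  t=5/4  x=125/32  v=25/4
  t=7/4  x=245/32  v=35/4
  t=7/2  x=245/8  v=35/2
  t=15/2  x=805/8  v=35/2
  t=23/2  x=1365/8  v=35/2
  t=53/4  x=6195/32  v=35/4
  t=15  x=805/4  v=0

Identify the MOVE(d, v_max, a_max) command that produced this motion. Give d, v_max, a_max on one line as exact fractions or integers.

final state: t=15, x=805/4, v=0 → d = 805/4
a_max = (25/4−0)/(5/4−0) = 5
max v = 35/2 over t∈[7/2,23/2] → v_max = 35/2
check: 35/2·(7/2+8) = 805/4 ✓

d=805/4 v_max=35/2 a_max=5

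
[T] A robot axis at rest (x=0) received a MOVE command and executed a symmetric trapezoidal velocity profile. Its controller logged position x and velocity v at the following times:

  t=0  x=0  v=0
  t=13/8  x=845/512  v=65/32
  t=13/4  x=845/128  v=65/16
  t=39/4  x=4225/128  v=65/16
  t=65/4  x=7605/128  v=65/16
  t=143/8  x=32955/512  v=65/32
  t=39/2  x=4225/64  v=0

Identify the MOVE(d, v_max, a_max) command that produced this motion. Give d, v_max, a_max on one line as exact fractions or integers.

final state: t=39/2, x=4225/64, v=0 → d = 4225/64
a_max = (65/32−0)/(13/8−0) = 5/4
max v = 65/16 over t∈[13/4,65/4] → v_max = 65/16
check: 65/16·(13/4+13) = 4225/64 ✓

d=4225/64 v_max=65/16 a_max=5/4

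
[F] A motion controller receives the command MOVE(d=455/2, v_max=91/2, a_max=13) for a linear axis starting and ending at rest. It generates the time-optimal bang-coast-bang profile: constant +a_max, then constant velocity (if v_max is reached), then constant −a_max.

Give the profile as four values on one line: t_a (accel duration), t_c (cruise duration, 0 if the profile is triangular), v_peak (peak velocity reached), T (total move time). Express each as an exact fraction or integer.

vₘ²/aₘ = (91/2)²/13 = 637/4
455/2 ≥ 637/4 → trapezoidal
t_a = (91/2)/13 = 7/2; v_peak = 91/2
d_cruise = 455/2 − 637/4 = 273/4; t_c = (273/4)/(91/2) = 3/2
T = 2·7/2 + 3/2 = 17/2

t_a=7/2 t_c=3/2 v_peak=91/2 T=17/2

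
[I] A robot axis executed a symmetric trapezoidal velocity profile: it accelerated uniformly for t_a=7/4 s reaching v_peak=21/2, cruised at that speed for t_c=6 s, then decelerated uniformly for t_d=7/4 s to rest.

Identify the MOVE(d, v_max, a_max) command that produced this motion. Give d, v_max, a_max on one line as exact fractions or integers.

a_max = (21/2)/(7/4) = 6
d_a = ½·21/2·7/4 = 147/16; d_c = 21/2·6 = 63
d = 2·147/16 + 63 = 651/8
t_c = 6 > 0 ⇒ limit active, v_max = 21/2

d=651/8 v_max=21/2 a_max=6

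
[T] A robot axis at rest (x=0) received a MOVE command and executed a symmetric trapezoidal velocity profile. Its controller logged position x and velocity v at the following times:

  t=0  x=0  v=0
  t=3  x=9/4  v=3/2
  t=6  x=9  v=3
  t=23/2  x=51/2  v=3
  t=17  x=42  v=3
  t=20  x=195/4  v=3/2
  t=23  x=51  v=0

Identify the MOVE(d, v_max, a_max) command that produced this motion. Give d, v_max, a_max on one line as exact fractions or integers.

d=51 v_max=3 a_max=1/2

final state: t=23, x=51, v=0 → d = 51
a_max = (3/2−0)/(3−0) = 1/2
max v = 3 over t∈[6,17] → v_max = 3
check: 3·(6+11) = 51 ✓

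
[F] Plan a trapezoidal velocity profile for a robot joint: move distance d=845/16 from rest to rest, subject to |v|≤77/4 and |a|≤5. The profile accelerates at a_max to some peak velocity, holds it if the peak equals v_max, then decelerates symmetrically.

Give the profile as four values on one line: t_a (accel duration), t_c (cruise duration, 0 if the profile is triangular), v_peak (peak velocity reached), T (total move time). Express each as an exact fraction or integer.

t_a=13/4 t_c=0 v_peak=65/4 T=13/2

vₘ²/aₘ = (77/4)²/5 = 5929/80
845/16 < 5929/80 → triangular
v_peak = √(845/16·5) = √(4225/16) = 65/4
t_a = (65/4)/5 = 13/4; t_c = 0
T = 2·13/4 = 13/2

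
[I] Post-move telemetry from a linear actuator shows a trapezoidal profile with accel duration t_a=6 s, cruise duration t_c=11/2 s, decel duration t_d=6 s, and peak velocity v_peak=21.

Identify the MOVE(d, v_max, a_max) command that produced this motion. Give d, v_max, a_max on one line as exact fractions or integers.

d=483/2 v_max=21 a_max=7/2

a_max = 21/6 = 7/2
d_a = ½·21·6 = 63; d_c = 21·11/2 = 231/2
d = 2·63 + 231/2 = 483/2
t_c = 11/2 > 0 → v_max = v_peak = 21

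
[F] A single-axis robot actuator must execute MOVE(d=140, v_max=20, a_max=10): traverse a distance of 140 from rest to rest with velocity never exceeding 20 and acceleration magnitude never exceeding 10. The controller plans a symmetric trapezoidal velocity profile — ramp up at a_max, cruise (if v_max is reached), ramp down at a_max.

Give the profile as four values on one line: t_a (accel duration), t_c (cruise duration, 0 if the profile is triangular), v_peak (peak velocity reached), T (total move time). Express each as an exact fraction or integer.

v_max²/a_max = 20²/10 = 40
140 ≥ 40 → trapezoidal
t_a = 20/10 = 2; v_peak = 20
d_cruise = 140 − 40 = 100; t_c = 100/20 = 5
T = 2·2 + 5 = 9

t_a=2 t_c=5 v_peak=20 T=9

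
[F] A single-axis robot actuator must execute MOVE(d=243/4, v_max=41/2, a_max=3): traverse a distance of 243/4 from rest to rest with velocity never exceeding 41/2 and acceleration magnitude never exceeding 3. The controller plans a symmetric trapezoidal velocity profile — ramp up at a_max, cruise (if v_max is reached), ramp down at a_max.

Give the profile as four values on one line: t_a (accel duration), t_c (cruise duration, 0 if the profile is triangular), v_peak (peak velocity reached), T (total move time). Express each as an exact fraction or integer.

vₘ²/aₘ = (41/2)²/3 = 1681/12
243/4 < 1681/12 ⇒ no cruise
v_peak = √(243/4·3) = √(729/4) = 27/2
t_a = (27/2)/3 = 9/2; t_c = 0
T = 2·9/2 = 9

t_a=9/2 t_c=0 v_peak=27/2 T=9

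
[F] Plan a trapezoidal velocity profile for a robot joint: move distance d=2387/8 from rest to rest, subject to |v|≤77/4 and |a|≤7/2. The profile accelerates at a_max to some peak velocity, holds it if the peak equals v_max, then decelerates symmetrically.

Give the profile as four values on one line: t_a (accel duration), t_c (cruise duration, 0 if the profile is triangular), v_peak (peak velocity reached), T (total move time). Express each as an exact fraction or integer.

vₘ²/aₘ = (77/4)²/(7/2) = 847/8
2387/8 ≥ 847/8 → trapezoidal
t_a = (77/4)/(7/2) = 11/2; v_peak = 77/4
d_cruise = 2387/8 − 847/8 = 385/2; t_c = (385/2)/(77/4) = 10
T = 2·11/2 + 10 = 21

t_a=11/2 t_c=10 v_peak=77/4 T=21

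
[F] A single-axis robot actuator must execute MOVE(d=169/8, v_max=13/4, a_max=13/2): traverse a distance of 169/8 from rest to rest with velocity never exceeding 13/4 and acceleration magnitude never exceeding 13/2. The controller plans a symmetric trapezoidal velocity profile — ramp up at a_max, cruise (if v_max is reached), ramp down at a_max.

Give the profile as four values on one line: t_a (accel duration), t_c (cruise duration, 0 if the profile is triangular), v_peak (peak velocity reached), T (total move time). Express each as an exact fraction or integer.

vₘ²/aₘ = (13/4)²/(13/2) = 13/8
169/8 ≥ 13/8 ⇒ cruise phase
t_a = (13/4)/(13/2) = 1/2; v_peak = 13/4
d_cruise = 169/8 − 13/8 = 39/2; t_c = (39/2)/(13/4) = 6
T = 2·1/2 + 6 = 7

t_a=1/2 t_c=6 v_peak=13/4 T=7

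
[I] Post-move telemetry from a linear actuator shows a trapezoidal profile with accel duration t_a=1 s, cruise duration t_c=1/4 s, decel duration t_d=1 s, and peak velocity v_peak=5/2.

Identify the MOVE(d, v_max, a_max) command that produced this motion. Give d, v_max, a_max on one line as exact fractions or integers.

a_max = (5/2)/1 = 5/2
d_a = ½·5/2·1 = 5/4; d_c = 5/2·1/4 = 5/8
d = 2·5/4 + 5/8 = 25/8
t_c = 1/4 > 0 so v_max = 5/2

d=25/8 v_max=5/2 a_max=5/2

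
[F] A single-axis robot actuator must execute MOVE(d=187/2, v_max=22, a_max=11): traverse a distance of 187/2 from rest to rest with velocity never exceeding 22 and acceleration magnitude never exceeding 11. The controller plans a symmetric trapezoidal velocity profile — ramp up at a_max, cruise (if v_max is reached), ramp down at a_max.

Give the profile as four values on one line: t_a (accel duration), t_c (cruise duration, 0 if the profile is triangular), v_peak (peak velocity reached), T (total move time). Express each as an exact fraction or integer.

(v_max)²/a_max = 22²/11 = 44
187/2 ≥ 44 ⇒ cruise phase
t_a = 22/11 = 2; v_peak = 22
d_cruise = 187/2 − 44 = 99/2; t_c = (99/2)/22 = 9/4
T = 2·2 + 9/4 = 25/4

t_a=2 t_c=9/4 v_peak=22 T=25/4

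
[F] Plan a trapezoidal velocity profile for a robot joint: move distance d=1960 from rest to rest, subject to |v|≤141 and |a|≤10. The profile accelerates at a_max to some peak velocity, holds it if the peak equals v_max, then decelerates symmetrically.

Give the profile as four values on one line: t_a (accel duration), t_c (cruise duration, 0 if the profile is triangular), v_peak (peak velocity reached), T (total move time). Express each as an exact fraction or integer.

t_a=14 t_c=0 v_peak=140 T=28

(v_max)²/a_max = 141²/10 = 19881/10
1960 < 19881/10 → triangular
v_peak = √(1960·10) = √19600 = 140
t_a = 140/10 = 14; t_c = 0
T = 2·14 = 28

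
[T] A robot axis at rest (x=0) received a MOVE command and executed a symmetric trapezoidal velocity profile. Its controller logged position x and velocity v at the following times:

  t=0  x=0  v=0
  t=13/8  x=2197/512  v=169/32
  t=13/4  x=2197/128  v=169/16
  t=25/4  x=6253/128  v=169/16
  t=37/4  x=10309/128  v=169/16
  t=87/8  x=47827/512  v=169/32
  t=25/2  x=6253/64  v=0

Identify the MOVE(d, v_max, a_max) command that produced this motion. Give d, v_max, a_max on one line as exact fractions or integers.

final state: t=25/2, x=6253/64, v=0 → d = 6253/64
a_max = (169/32−0)/(13/8−0) = 13/4
max v = 169/16 over t∈[13/4,37/4] → v_max = 169/16
check: 169/16·(13/4+6) = 6253/64 ✓

d=6253/64 v_max=169/16 a_max=13/4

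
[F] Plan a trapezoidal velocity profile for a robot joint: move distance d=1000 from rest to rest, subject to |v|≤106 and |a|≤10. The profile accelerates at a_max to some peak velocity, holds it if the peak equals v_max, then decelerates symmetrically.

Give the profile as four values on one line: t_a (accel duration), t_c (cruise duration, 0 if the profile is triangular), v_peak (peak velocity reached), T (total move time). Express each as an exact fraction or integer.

vₘ²/aₘ = 106²/10 = 5618/5
1000 < 5618/5 so t_c = 0
v_peak = √(1000·10) = √10000 = 100
t_a = 100/10 = 10; t_c = 0
T = 2·10 = 20

t_a=10 t_c=0 v_peak=100 T=20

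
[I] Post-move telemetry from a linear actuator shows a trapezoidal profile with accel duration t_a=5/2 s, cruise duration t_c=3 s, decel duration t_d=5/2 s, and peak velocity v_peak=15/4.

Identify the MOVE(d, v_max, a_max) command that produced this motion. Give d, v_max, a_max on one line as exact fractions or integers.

a_max = (15/4)/(5/2) = 3/2
d_a = ½·15/4·5/2 = 75/16; d_c = 15/4·3 = 45/4
d = 2·75/16 + 45/4 = 165/8
t_c = 3 > 0 → v_max = v_peak = 15/4

d=165/8 v_max=15/4 a_max=3/2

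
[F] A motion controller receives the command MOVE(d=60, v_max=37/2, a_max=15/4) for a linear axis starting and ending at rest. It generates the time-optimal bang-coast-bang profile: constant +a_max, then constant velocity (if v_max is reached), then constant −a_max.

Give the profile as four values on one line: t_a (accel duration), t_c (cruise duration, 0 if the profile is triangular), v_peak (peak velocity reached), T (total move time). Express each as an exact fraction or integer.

t_a=4 t_c=0 v_peak=15 T=8

vₘ²/aₘ = (37/2)²/(15/4) = 1369/15
60 < 1369/15 so t_c = 0
v_peak = √(60·15/4) = √225 = 15
t_a = 15/(15/4) = 4; t_c = 0
T = 2·4 = 8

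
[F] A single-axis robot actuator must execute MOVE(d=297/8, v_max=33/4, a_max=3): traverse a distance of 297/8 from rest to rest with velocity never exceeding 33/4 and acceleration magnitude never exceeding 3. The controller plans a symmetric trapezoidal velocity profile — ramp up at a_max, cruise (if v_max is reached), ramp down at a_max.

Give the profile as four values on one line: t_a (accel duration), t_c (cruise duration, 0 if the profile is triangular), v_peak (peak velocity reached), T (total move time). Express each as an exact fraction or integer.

v_max²/a_max = (33/4)²/3 = 363/16
297/8 ≥ 363/16 so v_max reached
t_a = (33/4)/3 = 11/4; v_peak = 33/4
d_cruise = 297/8 − 363/16 = 231/16; t_c = (231/16)/(33/4) = 7/4
T = 2·11/4 + 7/4 = 29/4

t_a=11/4 t_c=7/4 v_peak=33/4 T=29/4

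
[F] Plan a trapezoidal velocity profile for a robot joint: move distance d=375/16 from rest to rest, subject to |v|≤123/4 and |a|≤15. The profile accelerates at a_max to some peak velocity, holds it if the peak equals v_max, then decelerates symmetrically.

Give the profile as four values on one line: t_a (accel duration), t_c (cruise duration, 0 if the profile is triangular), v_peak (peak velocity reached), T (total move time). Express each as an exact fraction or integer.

v_max²/a_max = (123/4)²/15 = 5043/80
375/16 < 5043/80 → triangular
v_peak = √(375/16·15) = √(5625/16) = 75/4
t_a = (75/4)/15 = 5/4; t_c = 0
T = 2·5/4 = 5/2

t_a=5/4 t_c=0 v_peak=75/4 T=5/2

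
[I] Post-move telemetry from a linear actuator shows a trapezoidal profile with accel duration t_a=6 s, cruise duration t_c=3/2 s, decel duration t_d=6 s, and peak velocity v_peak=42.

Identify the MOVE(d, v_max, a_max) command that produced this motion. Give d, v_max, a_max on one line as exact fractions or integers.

a_max = 42/6 = 7
d_a = ½·42·6 = 126; d_c = 42·3/2 = 63
d = 2·126 + 63 = 315
t_c = 3/2 > 0 so v_max = 42

d=315 v_max=42 a_max=7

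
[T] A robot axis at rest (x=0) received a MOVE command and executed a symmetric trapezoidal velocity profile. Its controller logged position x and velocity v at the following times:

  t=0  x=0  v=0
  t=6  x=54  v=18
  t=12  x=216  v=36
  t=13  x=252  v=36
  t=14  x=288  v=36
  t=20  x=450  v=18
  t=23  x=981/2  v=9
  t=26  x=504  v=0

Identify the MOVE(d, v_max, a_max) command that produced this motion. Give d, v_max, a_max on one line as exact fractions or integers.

d=504 v_max=36 a_max=3

final state: t=26, x=504, v=0 → d = 504
a_max = (18−0)/(6−0) = 3
max v = 36 over t∈[12,14] → v_max = 36
check: 36·(12+2) = 504 ✓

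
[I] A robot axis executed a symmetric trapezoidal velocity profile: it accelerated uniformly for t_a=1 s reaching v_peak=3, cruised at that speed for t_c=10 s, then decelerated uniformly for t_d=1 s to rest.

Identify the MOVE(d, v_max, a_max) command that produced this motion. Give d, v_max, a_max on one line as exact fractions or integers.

a_max = 3/1 = 3
d_a = ½·3·1 = 3/2; d_c = 3·10 = 30
d = 2·3/2 + 30 = 33
t_c = 10 > 0 so v_max = 3

d=33 v_max=3 a_max=3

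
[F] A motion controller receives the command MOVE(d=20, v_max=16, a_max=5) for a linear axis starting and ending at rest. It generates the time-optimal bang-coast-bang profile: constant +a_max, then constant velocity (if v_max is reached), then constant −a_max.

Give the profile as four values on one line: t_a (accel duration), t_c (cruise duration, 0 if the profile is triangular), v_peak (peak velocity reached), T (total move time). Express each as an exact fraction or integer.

t_a=2 t_c=0 v_peak=10 T=4

(v_max)²/a_max = 16²/5 = 256/5
20 < 256/5 so t_c = 0
v_peak = √(20·5) = √100 = 10
t_a = 10/5 = 2; t_c = 0
T = 2·2 = 4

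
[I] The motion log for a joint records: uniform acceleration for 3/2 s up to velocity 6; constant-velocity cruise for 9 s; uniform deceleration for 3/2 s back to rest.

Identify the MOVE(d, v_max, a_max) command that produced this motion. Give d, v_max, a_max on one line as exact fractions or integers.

a_max = 6/(3/2) = 4
d_a = ½·6·3/2 = 9/2; d_c = 6·9 = 54
d = 2·9/2 + 54 = 63
t_c = 9 > 0 so v_max = 6

d=63 v_max=6 a_max=4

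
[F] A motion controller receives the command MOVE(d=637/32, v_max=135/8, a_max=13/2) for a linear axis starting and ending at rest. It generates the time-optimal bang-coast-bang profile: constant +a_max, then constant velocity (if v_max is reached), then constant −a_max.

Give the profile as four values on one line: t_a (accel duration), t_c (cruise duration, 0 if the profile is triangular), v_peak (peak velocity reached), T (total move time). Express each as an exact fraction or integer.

vₘ²/aₘ = (135/8)²/(13/2) = 18225/416
637/32 < 18225/416 so t_c = 0
v_peak = √(637/32·13/2) = √(8281/64) = 91/8
t_a = (91/8)/(13/2) = 7/4; t_c = 0
T = 2·7/4 = 7/2

t_a=7/4 t_c=0 v_peak=91/8 T=7/2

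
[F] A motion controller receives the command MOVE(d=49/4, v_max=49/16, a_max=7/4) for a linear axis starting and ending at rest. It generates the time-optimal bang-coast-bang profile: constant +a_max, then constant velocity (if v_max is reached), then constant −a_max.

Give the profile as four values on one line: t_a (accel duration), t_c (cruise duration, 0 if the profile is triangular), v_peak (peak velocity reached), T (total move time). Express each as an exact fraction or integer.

t_a=7/4 t_c=9/4 v_peak=49/16 T=23/4

v_max²/a_max = (49/16)²/(7/4) = 343/64
49/4 ≥ 343/64 → trapezoidal
t_a = (49/16)/(7/4) = 7/4; v_peak = 49/16
d_cruise = 49/4 − 343/64 = 441/64; t_c = (441/64)/(49/16) = 9/4
T = 2·7/4 + 9/4 = 23/4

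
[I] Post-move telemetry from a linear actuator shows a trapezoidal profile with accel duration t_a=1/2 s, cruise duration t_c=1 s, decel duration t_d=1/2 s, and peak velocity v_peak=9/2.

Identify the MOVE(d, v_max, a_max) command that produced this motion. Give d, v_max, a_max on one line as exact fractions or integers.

d=27/4 v_max=9/2 a_max=9

a_max = (9/2)/(1/2) = 9
d_a = ½·9/2·1/2 = 9/8; d_c = 9/2·1 = 9/2
d = 2·9/8 + 9/2 = 27/4
t_c = 1 > 0 ⇒ limit active, v_max = 9/2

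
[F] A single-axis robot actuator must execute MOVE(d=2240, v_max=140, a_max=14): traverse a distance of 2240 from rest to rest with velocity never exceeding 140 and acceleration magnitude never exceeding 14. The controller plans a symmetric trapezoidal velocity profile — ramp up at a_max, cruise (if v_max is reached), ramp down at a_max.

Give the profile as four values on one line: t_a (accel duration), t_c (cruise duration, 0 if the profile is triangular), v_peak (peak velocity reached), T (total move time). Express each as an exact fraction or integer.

v_max²/a_max = 140²/14 = 1400
2240 ≥ 1400 → trapezoidal
t_a = 140/14 = 10; v_peak = 140
d_cruise = 2240 − 1400 = 840; t_c = 840/140 = 6
T = 2·10 + 6 = 26

t_a=10 t_c=6 v_peak=140 T=26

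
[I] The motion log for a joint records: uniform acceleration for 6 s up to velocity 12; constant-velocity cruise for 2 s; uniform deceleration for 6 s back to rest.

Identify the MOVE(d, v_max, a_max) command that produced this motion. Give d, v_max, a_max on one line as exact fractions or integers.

a_max = 12/6 = 2
d_a = ½·12·6 = 36; d_c = 12·2 = 24
d = 2·36 + 24 = 96
t_c = 2 > 0 → v_max = v_peak = 12

d=96 v_max=12 a_max=2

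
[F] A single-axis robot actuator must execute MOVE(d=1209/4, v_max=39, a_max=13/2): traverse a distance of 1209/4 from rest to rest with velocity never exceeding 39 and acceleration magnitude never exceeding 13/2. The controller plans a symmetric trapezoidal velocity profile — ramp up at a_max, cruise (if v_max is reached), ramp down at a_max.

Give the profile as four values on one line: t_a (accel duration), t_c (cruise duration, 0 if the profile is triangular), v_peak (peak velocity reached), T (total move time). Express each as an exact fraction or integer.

(v_max)²/a_max = 39²/(13/2) = 234
1209/4 ≥ 234 so v_max reached
t_a = 39/(13/2) = 6; v_peak = 39
d_cruise = 1209/4 − 234 = 273/4; t_c = (273/4)/39 = 7/4
T = 2·6 + 7/4 = 55/4

t_a=6 t_c=7/4 v_peak=39 T=55/4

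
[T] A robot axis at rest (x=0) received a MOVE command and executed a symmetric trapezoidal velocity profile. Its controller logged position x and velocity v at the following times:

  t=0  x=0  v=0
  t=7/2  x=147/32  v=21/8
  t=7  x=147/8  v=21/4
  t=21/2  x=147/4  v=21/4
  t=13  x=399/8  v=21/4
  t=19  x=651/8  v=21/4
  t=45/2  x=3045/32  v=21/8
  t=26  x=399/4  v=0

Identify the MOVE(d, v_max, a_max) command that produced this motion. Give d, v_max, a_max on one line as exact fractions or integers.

d=399/4 v_max=21/4 a_max=3/4

final state: t=26, x=399/4, v=0 → d = 399/4
a_max = (21/8−0)/(7/2−0) = 3/4
max v = 21/4 over t∈[7,19] → v_max = 21/4
check: 21/4·(7+12) = 399/4 ✓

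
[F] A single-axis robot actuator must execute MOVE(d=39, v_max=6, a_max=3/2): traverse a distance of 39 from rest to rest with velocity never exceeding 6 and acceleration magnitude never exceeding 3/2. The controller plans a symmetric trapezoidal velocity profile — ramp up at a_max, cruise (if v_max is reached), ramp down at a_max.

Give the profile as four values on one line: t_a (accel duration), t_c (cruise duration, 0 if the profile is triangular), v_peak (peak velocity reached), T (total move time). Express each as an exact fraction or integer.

vₘ²/aₘ = 6²/(3/2) = 24
39 ≥ 24 → trapezoidal
t_a = 6/(3/2) = 4; v_peak = 6
d_cruise = 39 − 24 = 15; t_c = 15/6 = 5/2
T = 2·4 + 5/2 = 21/2

t_a=4 t_c=5/2 v_peak=6 T=21/2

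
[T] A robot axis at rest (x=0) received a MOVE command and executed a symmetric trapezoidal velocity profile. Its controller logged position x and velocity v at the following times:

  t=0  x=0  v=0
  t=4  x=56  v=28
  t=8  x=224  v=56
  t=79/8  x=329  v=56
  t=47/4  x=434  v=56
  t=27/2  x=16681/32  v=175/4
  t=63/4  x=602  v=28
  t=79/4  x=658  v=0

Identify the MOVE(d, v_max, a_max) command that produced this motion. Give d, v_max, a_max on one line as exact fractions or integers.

d=658 v_max=56 a_max=7

final state: t=79/4, x=658, v=0 → d = 658
a_max = (28−0)/(4−0) = 7
max v = 56 over t∈[8,47/4] → v_max = 56
check: 56·(8+15/4) = 658 ✓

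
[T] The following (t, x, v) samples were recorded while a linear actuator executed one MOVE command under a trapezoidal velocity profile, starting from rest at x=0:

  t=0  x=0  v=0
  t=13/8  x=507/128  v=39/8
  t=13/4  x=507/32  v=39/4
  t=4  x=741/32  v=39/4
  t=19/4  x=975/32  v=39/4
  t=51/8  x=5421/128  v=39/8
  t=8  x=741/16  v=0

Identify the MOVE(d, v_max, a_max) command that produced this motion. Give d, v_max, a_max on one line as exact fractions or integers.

d=741/16 v_max=39/4 a_max=3

final state: t=8, x=741/16, v=0 → d = 741/16
a_max = (39/8−0)/(13/8−0) = 3
max v = 39/4 over t∈[13/4,19/4] → v_max = 39/4
check: 39/4·(13/4+3/2) = 741/16 ✓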